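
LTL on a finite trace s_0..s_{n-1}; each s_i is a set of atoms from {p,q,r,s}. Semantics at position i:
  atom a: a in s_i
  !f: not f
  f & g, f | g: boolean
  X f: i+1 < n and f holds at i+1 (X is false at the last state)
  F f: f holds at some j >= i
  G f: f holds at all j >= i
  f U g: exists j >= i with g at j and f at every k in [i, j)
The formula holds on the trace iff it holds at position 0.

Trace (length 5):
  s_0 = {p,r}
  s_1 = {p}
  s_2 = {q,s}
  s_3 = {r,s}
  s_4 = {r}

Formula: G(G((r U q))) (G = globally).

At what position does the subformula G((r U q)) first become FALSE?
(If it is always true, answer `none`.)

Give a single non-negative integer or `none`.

s_0={p,r}: G((r U q))=False (r U q)=False r=True q=False
s_1={p}: G((r U q))=False (r U q)=False r=False q=False
s_2={q,s}: G((r U q))=False (r U q)=True r=False q=True
s_3={r,s}: G((r U q))=False (r U q)=False r=True q=False
s_4={r}: G((r U q))=False (r U q)=False r=True q=False
G(G((r U q))) holds globally = False
First violation at position 0.

Answer: 0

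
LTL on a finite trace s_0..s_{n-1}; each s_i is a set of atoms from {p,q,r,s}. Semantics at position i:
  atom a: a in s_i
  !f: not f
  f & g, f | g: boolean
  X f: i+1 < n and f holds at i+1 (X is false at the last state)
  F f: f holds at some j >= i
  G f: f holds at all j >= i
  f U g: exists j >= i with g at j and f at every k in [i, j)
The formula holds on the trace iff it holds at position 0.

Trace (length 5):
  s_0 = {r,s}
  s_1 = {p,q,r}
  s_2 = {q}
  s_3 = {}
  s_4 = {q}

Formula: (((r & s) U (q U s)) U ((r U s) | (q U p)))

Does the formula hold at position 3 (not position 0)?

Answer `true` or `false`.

s_0={r,s}: (((r & s) U (q U s)) U ((r U s) | (q U p)))=True ((r & s) U (q U s))=True (r & s)=True r=True s=True (q U s)=True q=False ((r U s) | (q U p))=True (r U s)=True (q U p)=False p=False
s_1={p,q,r}: (((r & s) U (q U s)) U ((r U s) | (q U p)))=True ((r & s) U (q U s))=False (r & s)=False r=True s=False (q U s)=False q=True ((r U s) | (q U p))=True (r U s)=False (q U p)=True p=True
s_2={q}: (((r & s) U (q U s)) U ((r U s) | (q U p)))=False ((r & s) U (q U s))=False (r & s)=False r=False s=False (q U s)=False q=True ((r U s) | (q U p))=False (r U s)=False (q U p)=False p=False
s_3={}: (((r & s) U (q U s)) U ((r U s) | (q U p)))=False ((r & s) U (q U s))=False (r & s)=False r=False s=False (q U s)=False q=False ((r U s) | (q U p))=False (r U s)=False (q U p)=False p=False
s_4={q}: (((r & s) U (q U s)) U ((r U s) | (q U p)))=False ((r & s) U (q U s))=False (r & s)=False r=False s=False (q U s)=False q=True ((r U s) | (q U p))=False (r U s)=False (q U p)=False p=False
Evaluating at position 3: result = False

Answer: false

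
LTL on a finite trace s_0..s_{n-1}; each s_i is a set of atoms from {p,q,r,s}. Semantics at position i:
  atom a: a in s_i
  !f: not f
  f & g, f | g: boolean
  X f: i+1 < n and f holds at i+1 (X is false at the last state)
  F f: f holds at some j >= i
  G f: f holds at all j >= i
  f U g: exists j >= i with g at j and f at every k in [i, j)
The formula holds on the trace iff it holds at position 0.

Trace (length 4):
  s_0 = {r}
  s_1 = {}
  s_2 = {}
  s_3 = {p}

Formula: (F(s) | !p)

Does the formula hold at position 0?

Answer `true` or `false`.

s_0={r}: (F(s) | !p)=True F(s)=False s=False !p=True p=False
s_1={}: (F(s) | !p)=True F(s)=False s=False !p=True p=False
s_2={}: (F(s) | !p)=True F(s)=False s=False !p=True p=False
s_3={p}: (F(s) | !p)=False F(s)=False s=False !p=False p=True

Answer: true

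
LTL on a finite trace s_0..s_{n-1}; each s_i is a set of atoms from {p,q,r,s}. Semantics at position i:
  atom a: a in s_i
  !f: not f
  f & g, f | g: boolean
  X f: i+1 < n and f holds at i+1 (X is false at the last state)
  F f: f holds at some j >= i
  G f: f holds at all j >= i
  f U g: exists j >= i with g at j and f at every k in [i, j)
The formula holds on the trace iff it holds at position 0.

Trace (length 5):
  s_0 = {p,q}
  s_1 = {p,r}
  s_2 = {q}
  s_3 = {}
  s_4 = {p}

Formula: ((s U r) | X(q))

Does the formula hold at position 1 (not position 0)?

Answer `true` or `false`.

Answer: true

Derivation:
s_0={p,q}: ((s U r) | X(q))=False (s U r)=False s=False r=False X(q)=False q=True
s_1={p,r}: ((s U r) | X(q))=True (s U r)=True s=False r=True X(q)=True q=False
s_2={q}: ((s U r) | X(q))=False (s U r)=False s=False r=False X(q)=False q=True
s_3={}: ((s U r) | X(q))=False (s U r)=False s=False r=False X(q)=False q=False
s_4={p}: ((s U r) | X(q))=False (s U r)=False s=False r=False X(q)=False q=False
Evaluating at position 1: result = True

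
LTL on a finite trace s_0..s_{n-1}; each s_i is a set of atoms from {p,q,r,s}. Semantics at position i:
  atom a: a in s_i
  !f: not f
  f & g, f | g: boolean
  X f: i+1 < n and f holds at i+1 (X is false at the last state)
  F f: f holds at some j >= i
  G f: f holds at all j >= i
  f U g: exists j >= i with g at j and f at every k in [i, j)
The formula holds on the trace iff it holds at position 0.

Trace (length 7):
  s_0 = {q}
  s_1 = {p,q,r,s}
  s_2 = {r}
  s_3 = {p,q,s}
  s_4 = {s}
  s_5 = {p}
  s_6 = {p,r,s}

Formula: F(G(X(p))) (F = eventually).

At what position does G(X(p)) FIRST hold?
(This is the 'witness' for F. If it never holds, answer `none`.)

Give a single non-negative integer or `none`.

Answer: none

Derivation:
s_0={q}: G(X(p))=False X(p)=True p=False
s_1={p,q,r,s}: G(X(p))=False X(p)=False p=True
s_2={r}: G(X(p))=False X(p)=True p=False
s_3={p,q,s}: G(X(p))=False X(p)=False p=True
s_4={s}: G(X(p))=False X(p)=True p=False
s_5={p}: G(X(p))=False X(p)=True p=True
s_6={p,r,s}: G(X(p))=False X(p)=False p=True
F(G(X(p))) does not hold (no witness exists).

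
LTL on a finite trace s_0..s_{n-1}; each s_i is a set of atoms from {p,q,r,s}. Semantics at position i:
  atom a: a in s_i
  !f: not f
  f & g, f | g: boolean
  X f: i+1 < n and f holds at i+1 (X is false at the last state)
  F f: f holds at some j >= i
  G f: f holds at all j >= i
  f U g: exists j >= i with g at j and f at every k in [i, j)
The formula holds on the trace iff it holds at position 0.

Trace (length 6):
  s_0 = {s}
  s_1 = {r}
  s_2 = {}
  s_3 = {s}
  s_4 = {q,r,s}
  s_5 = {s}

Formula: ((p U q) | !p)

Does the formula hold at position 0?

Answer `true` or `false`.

s_0={s}: ((p U q) | !p)=True (p U q)=False p=False q=False !p=True
s_1={r}: ((p U q) | !p)=True (p U q)=False p=False q=False !p=True
s_2={}: ((p U q) | !p)=True (p U q)=False p=False q=False !p=True
s_3={s}: ((p U q) | !p)=True (p U q)=False p=False q=False !p=True
s_4={q,r,s}: ((p U q) | !p)=True (p U q)=True p=False q=True !p=True
s_5={s}: ((p U q) | !p)=True (p U q)=False p=False q=False !p=True

Answer: true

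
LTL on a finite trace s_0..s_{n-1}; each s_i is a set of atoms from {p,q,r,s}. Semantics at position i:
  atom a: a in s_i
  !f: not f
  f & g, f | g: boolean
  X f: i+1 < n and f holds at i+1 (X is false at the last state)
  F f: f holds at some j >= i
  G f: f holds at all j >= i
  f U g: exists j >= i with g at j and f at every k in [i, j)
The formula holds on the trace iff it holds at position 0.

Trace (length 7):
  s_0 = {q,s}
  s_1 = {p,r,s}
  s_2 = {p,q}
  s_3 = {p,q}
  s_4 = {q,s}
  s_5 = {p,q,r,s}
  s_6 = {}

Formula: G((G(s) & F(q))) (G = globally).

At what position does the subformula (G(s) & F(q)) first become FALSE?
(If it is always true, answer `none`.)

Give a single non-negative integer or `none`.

s_0={q,s}: (G(s) & F(q))=False G(s)=False s=True F(q)=True q=True
s_1={p,r,s}: (G(s) & F(q))=False G(s)=False s=True F(q)=True q=False
s_2={p,q}: (G(s) & F(q))=False G(s)=False s=False F(q)=True q=True
s_3={p,q}: (G(s) & F(q))=False G(s)=False s=False F(q)=True q=True
s_4={q,s}: (G(s) & F(q))=False G(s)=False s=True F(q)=True q=True
s_5={p,q,r,s}: (G(s) & F(q))=False G(s)=False s=True F(q)=True q=True
s_6={}: (G(s) & F(q))=False G(s)=False s=False F(q)=False q=False
G((G(s) & F(q))) holds globally = False
First violation at position 0.

Answer: 0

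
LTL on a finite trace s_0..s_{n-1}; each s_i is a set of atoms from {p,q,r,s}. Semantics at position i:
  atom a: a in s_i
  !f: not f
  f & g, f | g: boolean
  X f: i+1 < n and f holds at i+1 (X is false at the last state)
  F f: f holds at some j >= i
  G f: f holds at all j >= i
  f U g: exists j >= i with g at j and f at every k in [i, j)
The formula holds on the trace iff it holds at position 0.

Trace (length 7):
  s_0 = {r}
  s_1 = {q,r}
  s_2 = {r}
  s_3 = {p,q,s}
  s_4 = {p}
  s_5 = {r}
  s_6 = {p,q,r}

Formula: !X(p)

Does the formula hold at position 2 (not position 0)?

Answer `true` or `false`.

Answer: false

Derivation:
s_0={r}: !X(p)=True X(p)=False p=False
s_1={q,r}: !X(p)=True X(p)=False p=False
s_2={r}: !X(p)=False X(p)=True p=False
s_3={p,q,s}: !X(p)=False X(p)=True p=True
s_4={p}: !X(p)=True X(p)=False p=True
s_5={r}: !X(p)=False X(p)=True p=False
s_6={p,q,r}: !X(p)=True X(p)=False p=True
Evaluating at position 2: result = False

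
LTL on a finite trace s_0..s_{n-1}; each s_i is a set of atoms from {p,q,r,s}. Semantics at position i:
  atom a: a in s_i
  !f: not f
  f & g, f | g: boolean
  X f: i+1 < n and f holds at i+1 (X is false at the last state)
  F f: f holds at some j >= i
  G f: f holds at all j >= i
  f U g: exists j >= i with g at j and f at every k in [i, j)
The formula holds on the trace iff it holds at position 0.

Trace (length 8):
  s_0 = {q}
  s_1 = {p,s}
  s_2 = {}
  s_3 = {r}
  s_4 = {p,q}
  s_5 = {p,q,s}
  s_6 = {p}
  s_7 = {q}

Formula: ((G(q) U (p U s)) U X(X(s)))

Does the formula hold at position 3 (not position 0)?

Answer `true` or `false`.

Answer: true

Derivation:
s_0={q}: ((G(q) U (p U s)) U X(X(s)))=False (G(q) U (p U s))=False G(q)=False q=True (p U s)=False p=False s=False X(X(s))=False X(s)=True
s_1={p,s}: ((G(q) U (p U s)) U X(X(s)))=False (G(q) U (p U s))=True G(q)=False q=False (p U s)=True p=True s=True X(X(s))=False X(s)=False
s_2={}: ((G(q) U (p U s)) U X(X(s)))=False (G(q) U (p U s))=False G(q)=False q=False (p U s)=False p=False s=False X(X(s))=False X(s)=False
s_3={r}: ((G(q) U (p U s)) U X(X(s)))=True (G(q) U (p U s))=False G(q)=False q=False (p U s)=False p=False s=False X(X(s))=True X(s)=False
s_4={p,q}: ((G(q) U (p U s)) U X(X(s)))=False (G(q) U (p U s))=True G(q)=False q=True (p U s)=True p=True s=False X(X(s))=False X(s)=True
s_5={p,q,s}: ((G(q) U (p U s)) U X(X(s)))=False (G(q) U (p U s))=True G(q)=False q=True (p U s)=True p=True s=True X(X(s))=False X(s)=False
s_6={p}: ((G(q) U (p U s)) U X(X(s)))=False (G(q) U (p U s))=False G(q)=False q=False (p U s)=False p=True s=False X(X(s))=False X(s)=False
s_7={q}: ((G(q) U (p U s)) U X(X(s)))=False (G(q) U (p U s))=False G(q)=True q=True (p U s)=False p=False s=False X(X(s))=False X(s)=False
Evaluating at position 3: result = True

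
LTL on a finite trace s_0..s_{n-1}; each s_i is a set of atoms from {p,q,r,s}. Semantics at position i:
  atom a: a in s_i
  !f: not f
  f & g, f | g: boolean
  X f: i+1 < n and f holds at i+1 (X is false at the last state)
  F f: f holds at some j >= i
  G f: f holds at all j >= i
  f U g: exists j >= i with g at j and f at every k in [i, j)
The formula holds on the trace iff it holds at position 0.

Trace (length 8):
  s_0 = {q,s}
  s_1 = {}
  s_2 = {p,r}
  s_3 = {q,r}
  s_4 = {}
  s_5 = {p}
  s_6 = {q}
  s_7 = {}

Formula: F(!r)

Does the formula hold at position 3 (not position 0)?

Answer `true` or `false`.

s_0={q,s}: F(!r)=True !r=True r=False
s_1={}: F(!r)=True !r=True r=False
s_2={p,r}: F(!r)=True !r=False r=True
s_3={q,r}: F(!r)=True !r=False r=True
s_4={}: F(!r)=True !r=True r=False
s_5={p}: F(!r)=True !r=True r=False
s_6={q}: F(!r)=True !r=True r=False
s_7={}: F(!r)=True !r=True r=False
Evaluating at position 3: result = True

Answer: true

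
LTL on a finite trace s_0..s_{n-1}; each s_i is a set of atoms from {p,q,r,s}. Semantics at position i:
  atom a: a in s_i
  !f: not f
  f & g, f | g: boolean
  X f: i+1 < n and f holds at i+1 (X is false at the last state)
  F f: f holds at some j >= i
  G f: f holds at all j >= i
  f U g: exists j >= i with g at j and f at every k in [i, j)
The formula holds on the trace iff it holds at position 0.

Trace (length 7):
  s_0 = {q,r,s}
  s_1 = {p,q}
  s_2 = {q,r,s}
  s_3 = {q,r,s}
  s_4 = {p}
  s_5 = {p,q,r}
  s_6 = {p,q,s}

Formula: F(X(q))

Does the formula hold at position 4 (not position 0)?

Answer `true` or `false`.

Answer: true

Derivation:
s_0={q,r,s}: F(X(q))=True X(q)=True q=True
s_1={p,q}: F(X(q))=True X(q)=True q=True
s_2={q,r,s}: F(X(q))=True X(q)=True q=True
s_3={q,r,s}: F(X(q))=True X(q)=False q=True
s_4={p}: F(X(q))=True X(q)=True q=False
s_5={p,q,r}: F(X(q))=True X(q)=True q=True
s_6={p,q,s}: F(X(q))=False X(q)=False q=True
Evaluating at position 4: result = True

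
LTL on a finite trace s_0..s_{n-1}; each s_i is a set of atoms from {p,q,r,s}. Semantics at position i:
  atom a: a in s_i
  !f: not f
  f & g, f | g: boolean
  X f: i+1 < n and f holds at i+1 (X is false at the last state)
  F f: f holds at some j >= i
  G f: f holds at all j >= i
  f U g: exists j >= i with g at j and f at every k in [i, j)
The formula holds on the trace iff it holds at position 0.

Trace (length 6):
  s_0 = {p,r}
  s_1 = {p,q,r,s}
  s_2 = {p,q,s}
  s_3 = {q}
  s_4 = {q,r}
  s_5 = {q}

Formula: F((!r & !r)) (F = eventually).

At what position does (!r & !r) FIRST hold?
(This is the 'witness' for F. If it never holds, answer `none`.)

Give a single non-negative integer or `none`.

s_0={p,r}: (!r & !r)=False !r=False r=True
s_1={p,q,r,s}: (!r & !r)=False !r=False r=True
s_2={p,q,s}: (!r & !r)=True !r=True r=False
s_3={q}: (!r & !r)=True !r=True r=False
s_4={q,r}: (!r & !r)=False !r=False r=True
s_5={q}: (!r & !r)=True !r=True r=False
F((!r & !r)) holds; first witness at position 2.

Answer: 2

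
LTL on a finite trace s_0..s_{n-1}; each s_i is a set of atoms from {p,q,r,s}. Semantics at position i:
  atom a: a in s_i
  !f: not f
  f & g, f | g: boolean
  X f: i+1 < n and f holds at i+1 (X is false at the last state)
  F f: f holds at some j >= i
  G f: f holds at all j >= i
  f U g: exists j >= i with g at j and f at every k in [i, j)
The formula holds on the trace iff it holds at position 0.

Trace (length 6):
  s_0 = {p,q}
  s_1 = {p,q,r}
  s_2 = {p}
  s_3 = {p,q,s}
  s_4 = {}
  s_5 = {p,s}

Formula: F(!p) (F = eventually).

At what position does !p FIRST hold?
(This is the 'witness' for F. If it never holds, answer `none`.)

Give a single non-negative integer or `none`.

s_0={p,q}: !p=False p=True
s_1={p,q,r}: !p=False p=True
s_2={p}: !p=False p=True
s_3={p,q,s}: !p=False p=True
s_4={}: !p=True p=False
s_5={p,s}: !p=False p=True
F(!p) holds; first witness at position 4.

Answer: 4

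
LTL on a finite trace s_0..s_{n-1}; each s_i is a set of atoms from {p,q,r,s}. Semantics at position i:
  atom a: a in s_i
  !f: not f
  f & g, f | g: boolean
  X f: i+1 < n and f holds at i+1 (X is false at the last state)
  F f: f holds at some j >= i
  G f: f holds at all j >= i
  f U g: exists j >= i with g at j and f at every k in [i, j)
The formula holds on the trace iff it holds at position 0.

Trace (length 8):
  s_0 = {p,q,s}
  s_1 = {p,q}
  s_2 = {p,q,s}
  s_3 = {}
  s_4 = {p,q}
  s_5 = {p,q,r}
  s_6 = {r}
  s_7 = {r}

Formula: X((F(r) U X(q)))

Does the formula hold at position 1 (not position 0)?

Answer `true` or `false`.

s_0={p,q,s}: X((F(r) U X(q)))=True (F(r) U X(q))=True F(r)=True r=False X(q)=True q=True
s_1={p,q}: X((F(r) U X(q)))=True (F(r) U X(q))=True F(r)=True r=False X(q)=True q=True
s_2={p,q,s}: X((F(r) U X(q)))=True (F(r) U X(q))=True F(r)=True r=False X(q)=False q=True
s_3={}: X((F(r) U X(q)))=True (F(r) U X(q))=True F(r)=True r=False X(q)=True q=False
s_4={p,q}: X((F(r) U X(q)))=False (F(r) U X(q))=True F(r)=True r=False X(q)=True q=True
s_5={p,q,r}: X((F(r) U X(q)))=False (F(r) U X(q))=False F(r)=True r=True X(q)=False q=True
s_6={r}: X((F(r) U X(q)))=False (F(r) U X(q))=False F(r)=True r=True X(q)=False q=False
s_7={r}: X((F(r) U X(q)))=False (F(r) U X(q))=False F(r)=True r=True X(q)=False q=False
Evaluating at position 1: result = True

Answer: true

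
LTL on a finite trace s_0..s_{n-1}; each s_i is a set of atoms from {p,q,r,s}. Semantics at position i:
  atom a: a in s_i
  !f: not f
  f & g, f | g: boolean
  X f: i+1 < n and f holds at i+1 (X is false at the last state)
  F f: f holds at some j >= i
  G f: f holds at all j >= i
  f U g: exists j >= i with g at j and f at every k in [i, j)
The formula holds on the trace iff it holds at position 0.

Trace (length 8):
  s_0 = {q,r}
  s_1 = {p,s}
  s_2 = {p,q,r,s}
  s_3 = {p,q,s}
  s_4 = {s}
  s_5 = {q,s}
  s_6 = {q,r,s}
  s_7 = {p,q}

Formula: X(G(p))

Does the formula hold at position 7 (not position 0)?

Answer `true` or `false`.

Answer: false

Derivation:
s_0={q,r}: X(G(p))=False G(p)=False p=False
s_1={p,s}: X(G(p))=False G(p)=False p=True
s_2={p,q,r,s}: X(G(p))=False G(p)=False p=True
s_3={p,q,s}: X(G(p))=False G(p)=False p=True
s_4={s}: X(G(p))=False G(p)=False p=False
s_5={q,s}: X(G(p))=False G(p)=False p=False
s_6={q,r,s}: X(G(p))=True G(p)=False p=False
s_7={p,q}: X(G(p))=False G(p)=True p=True
Evaluating at position 7: result = False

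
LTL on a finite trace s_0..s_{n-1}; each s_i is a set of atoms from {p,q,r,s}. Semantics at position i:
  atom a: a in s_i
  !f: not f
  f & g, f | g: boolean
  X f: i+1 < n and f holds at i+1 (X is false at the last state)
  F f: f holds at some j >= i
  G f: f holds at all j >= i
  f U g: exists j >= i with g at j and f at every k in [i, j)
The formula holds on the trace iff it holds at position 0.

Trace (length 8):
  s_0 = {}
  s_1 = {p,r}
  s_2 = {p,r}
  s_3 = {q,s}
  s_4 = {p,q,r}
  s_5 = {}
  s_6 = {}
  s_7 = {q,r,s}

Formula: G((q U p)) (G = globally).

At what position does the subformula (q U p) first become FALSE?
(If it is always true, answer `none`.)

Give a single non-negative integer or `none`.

Answer: 0

Derivation:
s_0={}: (q U p)=False q=False p=False
s_1={p,r}: (q U p)=True q=False p=True
s_2={p,r}: (q U p)=True q=False p=True
s_3={q,s}: (q U p)=True q=True p=False
s_4={p,q,r}: (q U p)=True q=True p=True
s_5={}: (q U p)=False q=False p=False
s_6={}: (q U p)=False q=False p=False
s_7={q,r,s}: (q U p)=False q=True p=False
G((q U p)) holds globally = False
First violation at position 0.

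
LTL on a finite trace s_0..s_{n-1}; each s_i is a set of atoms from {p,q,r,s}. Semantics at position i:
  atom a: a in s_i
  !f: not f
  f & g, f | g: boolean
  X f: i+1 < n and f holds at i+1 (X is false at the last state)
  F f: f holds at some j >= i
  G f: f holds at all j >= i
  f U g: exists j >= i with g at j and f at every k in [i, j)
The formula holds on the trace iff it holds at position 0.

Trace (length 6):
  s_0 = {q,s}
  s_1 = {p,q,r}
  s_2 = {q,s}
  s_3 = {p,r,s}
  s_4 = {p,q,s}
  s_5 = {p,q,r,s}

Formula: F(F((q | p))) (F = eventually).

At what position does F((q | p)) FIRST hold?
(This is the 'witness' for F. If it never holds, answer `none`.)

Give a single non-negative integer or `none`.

s_0={q,s}: F((q | p))=True (q | p)=True q=True p=False
s_1={p,q,r}: F((q | p))=True (q | p)=True q=True p=True
s_2={q,s}: F((q | p))=True (q | p)=True q=True p=False
s_3={p,r,s}: F((q | p))=True (q | p)=True q=False p=True
s_4={p,q,s}: F((q | p))=True (q | p)=True q=True p=True
s_5={p,q,r,s}: F((q | p))=True (q | p)=True q=True p=True
F(F((q | p))) holds; first witness at position 0.

Answer: 0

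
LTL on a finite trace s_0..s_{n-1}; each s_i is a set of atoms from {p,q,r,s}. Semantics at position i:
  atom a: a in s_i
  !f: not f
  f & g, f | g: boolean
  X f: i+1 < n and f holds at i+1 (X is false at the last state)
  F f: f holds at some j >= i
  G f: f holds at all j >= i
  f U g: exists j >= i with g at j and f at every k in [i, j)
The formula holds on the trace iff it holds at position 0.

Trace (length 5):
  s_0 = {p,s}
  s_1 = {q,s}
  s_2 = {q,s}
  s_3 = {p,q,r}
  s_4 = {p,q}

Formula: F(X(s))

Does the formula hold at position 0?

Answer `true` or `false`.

s_0={p,s}: F(X(s))=True X(s)=True s=True
s_1={q,s}: F(X(s))=True X(s)=True s=True
s_2={q,s}: F(X(s))=False X(s)=False s=True
s_3={p,q,r}: F(X(s))=False X(s)=False s=False
s_4={p,q}: F(X(s))=False X(s)=False s=False

Answer: true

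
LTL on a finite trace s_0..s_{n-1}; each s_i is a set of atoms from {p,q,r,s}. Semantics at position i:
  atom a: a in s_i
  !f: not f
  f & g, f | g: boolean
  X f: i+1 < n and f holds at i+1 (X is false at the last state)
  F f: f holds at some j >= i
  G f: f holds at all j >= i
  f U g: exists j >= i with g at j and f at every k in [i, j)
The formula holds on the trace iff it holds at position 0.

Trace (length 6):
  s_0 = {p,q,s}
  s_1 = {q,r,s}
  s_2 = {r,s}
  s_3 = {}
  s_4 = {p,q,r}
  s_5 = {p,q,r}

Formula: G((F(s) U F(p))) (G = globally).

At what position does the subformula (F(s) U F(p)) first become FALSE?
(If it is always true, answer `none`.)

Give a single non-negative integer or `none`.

s_0={p,q,s}: (F(s) U F(p))=True F(s)=True s=True F(p)=True p=True
s_1={q,r,s}: (F(s) U F(p))=True F(s)=True s=True F(p)=True p=False
s_2={r,s}: (F(s) U F(p))=True F(s)=True s=True F(p)=True p=False
s_3={}: (F(s) U F(p))=True F(s)=False s=False F(p)=True p=False
s_4={p,q,r}: (F(s) U F(p))=True F(s)=False s=False F(p)=True p=True
s_5={p,q,r}: (F(s) U F(p))=True F(s)=False s=False F(p)=True p=True
G((F(s) U F(p))) holds globally = True
No violation — formula holds at every position.

Answer: none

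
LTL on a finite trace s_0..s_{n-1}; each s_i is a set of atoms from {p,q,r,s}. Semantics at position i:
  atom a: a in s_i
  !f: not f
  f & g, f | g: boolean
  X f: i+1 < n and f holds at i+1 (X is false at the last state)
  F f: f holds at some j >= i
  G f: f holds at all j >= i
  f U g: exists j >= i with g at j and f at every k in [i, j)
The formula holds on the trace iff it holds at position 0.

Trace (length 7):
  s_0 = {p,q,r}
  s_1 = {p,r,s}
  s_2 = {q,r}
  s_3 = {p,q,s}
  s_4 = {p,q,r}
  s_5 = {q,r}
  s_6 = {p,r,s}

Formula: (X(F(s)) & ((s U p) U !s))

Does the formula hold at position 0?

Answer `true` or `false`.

s_0={p,q,r}: (X(F(s)) & ((s U p) U !s))=True X(F(s))=True F(s)=True s=False ((s U p) U !s)=True (s U p)=True p=True !s=True
s_1={p,r,s}: (X(F(s)) & ((s U p) U !s))=True X(F(s))=True F(s)=True s=True ((s U p) U !s)=True (s U p)=True p=True !s=False
s_2={q,r}: (X(F(s)) & ((s U p) U !s))=True X(F(s))=True F(s)=True s=False ((s U p) U !s)=True (s U p)=False p=False !s=True
s_3={p,q,s}: (X(F(s)) & ((s U p) U !s))=True X(F(s))=True F(s)=True s=True ((s U p) U !s)=True (s U p)=True p=True !s=False
s_4={p,q,r}: (X(F(s)) & ((s U p) U !s))=True X(F(s))=True F(s)=True s=False ((s U p) U !s)=True (s U p)=True p=True !s=True
s_5={q,r}: (X(F(s)) & ((s U p) U !s))=True X(F(s))=True F(s)=True s=False ((s U p) U !s)=True (s U p)=False p=False !s=True
s_6={p,r,s}: (X(F(s)) & ((s U p) U !s))=False X(F(s))=False F(s)=True s=True ((s U p) U !s)=False (s U p)=True p=True !s=False

Answer: true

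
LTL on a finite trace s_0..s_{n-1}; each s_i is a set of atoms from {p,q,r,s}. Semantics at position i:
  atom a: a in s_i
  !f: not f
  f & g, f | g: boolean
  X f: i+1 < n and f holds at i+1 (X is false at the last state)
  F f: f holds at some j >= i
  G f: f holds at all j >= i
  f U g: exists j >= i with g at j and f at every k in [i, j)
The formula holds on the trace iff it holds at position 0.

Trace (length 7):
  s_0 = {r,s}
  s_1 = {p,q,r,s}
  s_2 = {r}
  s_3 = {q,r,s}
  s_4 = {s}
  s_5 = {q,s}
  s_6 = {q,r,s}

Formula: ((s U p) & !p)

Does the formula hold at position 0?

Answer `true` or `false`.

Answer: true

Derivation:
s_0={r,s}: ((s U p) & !p)=True (s U p)=True s=True p=False !p=True
s_1={p,q,r,s}: ((s U p) & !p)=False (s U p)=True s=True p=True !p=False
s_2={r}: ((s U p) & !p)=False (s U p)=False s=False p=False !p=True
s_3={q,r,s}: ((s U p) & !p)=False (s U p)=False s=True p=False !p=True
s_4={s}: ((s U p) & !p)=False (s U p)=False s=True p=False !p=True
s_5={q,s}: ((s U p) & !p)=False (s U p)=False s=True p=False !p=True
s_6={q,r,s}: ((s U p) & !p)=False (s U p)=False s=True p=False !p=True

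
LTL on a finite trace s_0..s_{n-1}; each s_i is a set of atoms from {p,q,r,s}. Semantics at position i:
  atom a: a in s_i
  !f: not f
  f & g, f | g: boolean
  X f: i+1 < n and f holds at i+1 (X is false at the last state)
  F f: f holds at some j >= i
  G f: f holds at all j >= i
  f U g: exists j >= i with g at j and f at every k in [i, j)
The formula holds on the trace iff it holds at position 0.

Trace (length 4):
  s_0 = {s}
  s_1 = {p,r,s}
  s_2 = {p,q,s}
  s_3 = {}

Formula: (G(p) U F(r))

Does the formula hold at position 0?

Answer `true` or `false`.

Answer: true

Derivation:
s_0={s}: (G(p) U F(r))=True G(p)=False p=False F(r)=True r=False
s_1={p,r,s}: (G(p) U F(r))=True G(p)=False p=True F(r)=True r=True
s_2={p,q,s}: (G(p) U F(r))=False G(p)=False p=True F(r)=False r=False
s_3={}: (G(p) U F(r))=False G(p)=False p=False F(r)=False r=False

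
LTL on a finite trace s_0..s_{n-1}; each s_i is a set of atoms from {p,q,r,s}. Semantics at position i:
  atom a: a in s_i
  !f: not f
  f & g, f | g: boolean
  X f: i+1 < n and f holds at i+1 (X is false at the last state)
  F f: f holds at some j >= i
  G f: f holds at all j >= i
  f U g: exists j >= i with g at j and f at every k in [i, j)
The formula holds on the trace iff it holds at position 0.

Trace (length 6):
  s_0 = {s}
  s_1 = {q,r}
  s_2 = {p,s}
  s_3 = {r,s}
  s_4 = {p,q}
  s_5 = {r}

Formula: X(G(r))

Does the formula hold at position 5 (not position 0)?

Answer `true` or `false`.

s_0={s}: X(G(r))=False G(r)=False r=False
s_1={q,r}: X(G(r))=False G(r)=False r=True
s_2={p,s}: X(G(r))=False G(r)=False r=False
s_3={r,s}: X(G(r))=False G(r)=False r=True
s_4={p,q}: X(G(r))=True G(r)=False r=False
s_5={r}: X(G(r))=False G(r)=True r=True
Evaluating at position 5: result = False

Answer: false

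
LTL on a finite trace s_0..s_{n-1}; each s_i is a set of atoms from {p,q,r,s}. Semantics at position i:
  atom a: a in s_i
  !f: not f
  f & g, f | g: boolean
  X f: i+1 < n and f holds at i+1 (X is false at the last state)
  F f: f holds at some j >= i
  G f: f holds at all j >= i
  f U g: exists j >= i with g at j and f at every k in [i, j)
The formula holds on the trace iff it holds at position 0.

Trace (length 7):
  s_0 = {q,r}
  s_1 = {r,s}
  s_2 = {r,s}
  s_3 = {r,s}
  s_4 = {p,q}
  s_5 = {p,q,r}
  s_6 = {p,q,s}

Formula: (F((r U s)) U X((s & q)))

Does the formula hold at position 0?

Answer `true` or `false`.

s_0={q,r}: (F((r U s)) U X((s & q)))=True F((r U s))=True (r U s)=True r=True s=False X((s & q))=False (s & q)=False q=True
s_1={r,s}: (F((r U s)) U X((s & q)))=True F((r U s))=True (r U s)=True r=True s=True X((s & q))=False (s & q)=False q=False
s_2={r,s}: (F((r U s)) U X((s & q)))=True F((r U s))=True (r U s)=True r=True s=True X((s & q))=False (s & q)=False q=False
s_3={r,s}: (F((r U s)) U X((s & q)))=True F((r U s))=True (r U s)=True r=True s=True X((s & q))=False (s & q)=False q=False
s_4={p,q}: (F((r U s)) U X((s & q)))=True F((r U s))=True (r U s)=False r=False s=False X((s & q))=False (s & q)=False q=True
s_5={p,q,r}: (F((r U s)) U X((s & q)))=True F((r U s))=True (r U s)=True r=True s=False X((s & q))=True (s & q)=False q=True
s_6={p,q,s}: (F((r U s)) U X((s & q)))=False F((r U s))=True (r U s)=True r=False s=True X((s & q))=False (s & q)=True q=True

Answer: true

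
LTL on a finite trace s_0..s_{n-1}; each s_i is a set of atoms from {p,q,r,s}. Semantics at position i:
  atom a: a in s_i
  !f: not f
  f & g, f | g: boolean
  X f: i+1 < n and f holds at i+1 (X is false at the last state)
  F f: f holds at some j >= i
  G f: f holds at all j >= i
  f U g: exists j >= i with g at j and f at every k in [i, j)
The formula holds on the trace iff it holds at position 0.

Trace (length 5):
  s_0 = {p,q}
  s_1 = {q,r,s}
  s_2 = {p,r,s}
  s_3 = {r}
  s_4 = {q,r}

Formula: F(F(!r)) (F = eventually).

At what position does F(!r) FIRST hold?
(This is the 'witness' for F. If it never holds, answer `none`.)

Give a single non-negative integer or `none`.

s_0={p,q}: F(!r)=True !r=True r=False
s_1={q,r,s}: F(!r)=False !r=False r=True
s_2={p,r,s}: F(!r)=False !r=False r=True
s_3={r}: F(!r)=False !r=False r=True
s_4={q,r}: F(!r)=False !r=False r=True
F(F(!r)) holds; first witness at position 0.

Answer: 0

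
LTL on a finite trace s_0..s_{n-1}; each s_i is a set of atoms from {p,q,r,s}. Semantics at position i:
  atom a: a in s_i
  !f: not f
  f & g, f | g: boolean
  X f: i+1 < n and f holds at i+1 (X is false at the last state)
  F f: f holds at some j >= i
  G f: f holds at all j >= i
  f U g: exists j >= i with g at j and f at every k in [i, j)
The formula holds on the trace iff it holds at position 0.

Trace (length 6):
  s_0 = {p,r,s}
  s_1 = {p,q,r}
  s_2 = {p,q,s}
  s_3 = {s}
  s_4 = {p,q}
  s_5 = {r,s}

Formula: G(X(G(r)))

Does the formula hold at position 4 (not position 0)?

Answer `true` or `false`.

Answer: false

Derivation:
s_0={p,r,s}: G(X(G(r)))=False X(G(r))=False G(r)=False r=True
s_1={p,q,r}: G(X(G(r)))=False X(G(r))=False G(r)=False r=True
s_2={p,q,s}: G(X(G(r)))=False X(G(r))=False G(r)=False r=False
s_3={s}: G(X(G(r)))=False X(G(r))=False G(r)=False r=False
s_4={p,q}: G(X(G(r)))=False X(G(r))=True G(r)=False r=False
s_5={r,s}: G(X(G(r)))=False X(G(r))=False G(r)=True r=True
Evaluating at position 4: result = False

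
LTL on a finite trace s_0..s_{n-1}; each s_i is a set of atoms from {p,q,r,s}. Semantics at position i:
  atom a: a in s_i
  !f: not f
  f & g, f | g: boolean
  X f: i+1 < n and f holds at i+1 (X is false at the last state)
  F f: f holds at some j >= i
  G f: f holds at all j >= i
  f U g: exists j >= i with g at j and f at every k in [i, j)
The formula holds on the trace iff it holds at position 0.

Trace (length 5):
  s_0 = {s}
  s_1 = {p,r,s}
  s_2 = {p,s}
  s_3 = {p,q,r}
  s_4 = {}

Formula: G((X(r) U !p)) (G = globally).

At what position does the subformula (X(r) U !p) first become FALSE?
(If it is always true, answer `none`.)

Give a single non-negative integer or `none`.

Answer: 1

Derivation:
s_0={s}: (X(r) U !p)=True X(r)=True r=False !p=True p=False
s_1={p,r,s}: (X(r) U !p)=False X(r)=False r=True !p=False p=True
s_2={p,s}: (X(r) U !p)=False X(r)=True r=False !p=False p=True
s_3={p,q,r}: (X(r) U !p)=False X(r)=False r=True !p=False p=True
s_4={}: (X(r) U !p)=True X(r)=False r=False !p=True p=False
G((X(r) U !p)) holds globally = False
First violation at position 1.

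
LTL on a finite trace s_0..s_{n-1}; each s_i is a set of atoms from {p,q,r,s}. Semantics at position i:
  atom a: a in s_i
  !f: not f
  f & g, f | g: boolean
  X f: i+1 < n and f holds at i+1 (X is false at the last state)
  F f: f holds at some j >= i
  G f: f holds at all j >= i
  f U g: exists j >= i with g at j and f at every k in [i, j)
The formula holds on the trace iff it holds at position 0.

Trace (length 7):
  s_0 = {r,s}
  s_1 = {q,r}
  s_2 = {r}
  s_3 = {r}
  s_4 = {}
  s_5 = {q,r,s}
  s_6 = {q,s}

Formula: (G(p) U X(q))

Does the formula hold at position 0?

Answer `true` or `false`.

Answer: true

Derivation:
s_0={r,s}: (G(p) U X(q))=True G(p)=False p=False X(q)=True q=False
s_1={q,r}: (G(p) U X(q))=False G(p)=False p=False X(q)=False q=True
s_2={r}: (G(p) U X(q))=False G(p)=False p=False X(q)=False q=False
s_3={r}: (G(p) U X(q))=False G(p)=False p=False X(q)=False q=False
s_4={}: (G(p) U X(q))=True G(p)=False p=False X(q)=True q=False
s_5={q,r,s}: (G(p) U X(q))=True G(p)=False p=False X(q)=True q=True
s_6={q,s}: (G(p) U X(q))=False G(p)=False p=False X(q)=False q=True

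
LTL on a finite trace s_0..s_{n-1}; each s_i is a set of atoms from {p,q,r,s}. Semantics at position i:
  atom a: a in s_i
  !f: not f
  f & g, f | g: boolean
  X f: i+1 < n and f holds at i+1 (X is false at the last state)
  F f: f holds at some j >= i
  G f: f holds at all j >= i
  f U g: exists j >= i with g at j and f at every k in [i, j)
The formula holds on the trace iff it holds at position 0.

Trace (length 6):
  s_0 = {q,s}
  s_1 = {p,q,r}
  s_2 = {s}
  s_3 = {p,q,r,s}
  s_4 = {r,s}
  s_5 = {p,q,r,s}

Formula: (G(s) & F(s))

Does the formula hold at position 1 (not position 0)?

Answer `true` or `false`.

Answer: false

Derivation:
s_0={q,s}: (G(s) & F(s))=False G(s)=False s=True F(s)=True
s_1={p,q,r}: (G(s) & F(s))=False G(s)=False s=False F(s)=True
s_2={s}: (G(s) & F(s))=True G(s)=True s=True F(s)=True
s_3={p,q,r,s}: (G(s) & F(s))=True G(s)=True s=True F(s)=True
s_4={r,s}: (G(s) & F(s))=True G(s)=True s=True F(s)=True
s_5={p,q,r,s}: (G(s) & F(s))=True G(s)=True s=True F(s)=True
Evaluating at position 1: result = False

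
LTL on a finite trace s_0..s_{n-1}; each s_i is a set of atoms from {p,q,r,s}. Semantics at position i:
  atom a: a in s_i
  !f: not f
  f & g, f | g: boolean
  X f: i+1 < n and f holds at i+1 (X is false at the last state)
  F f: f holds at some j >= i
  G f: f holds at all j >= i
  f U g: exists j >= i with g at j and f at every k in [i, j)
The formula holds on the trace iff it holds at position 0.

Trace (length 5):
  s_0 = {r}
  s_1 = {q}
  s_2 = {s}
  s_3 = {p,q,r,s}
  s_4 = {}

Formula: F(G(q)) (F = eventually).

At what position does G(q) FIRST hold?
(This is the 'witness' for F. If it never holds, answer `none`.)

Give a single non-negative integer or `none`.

s_0={r}: G(q)=False q=False
s_1={q}: G(q)=False q=True
s_2={s}: G(q)=False q=False
s_3={p,q,r,s}: G(q)=False q=True
s_4={}: G(q)=False q=False
F(G(q)) does not hold (no witness exists).

Answer: none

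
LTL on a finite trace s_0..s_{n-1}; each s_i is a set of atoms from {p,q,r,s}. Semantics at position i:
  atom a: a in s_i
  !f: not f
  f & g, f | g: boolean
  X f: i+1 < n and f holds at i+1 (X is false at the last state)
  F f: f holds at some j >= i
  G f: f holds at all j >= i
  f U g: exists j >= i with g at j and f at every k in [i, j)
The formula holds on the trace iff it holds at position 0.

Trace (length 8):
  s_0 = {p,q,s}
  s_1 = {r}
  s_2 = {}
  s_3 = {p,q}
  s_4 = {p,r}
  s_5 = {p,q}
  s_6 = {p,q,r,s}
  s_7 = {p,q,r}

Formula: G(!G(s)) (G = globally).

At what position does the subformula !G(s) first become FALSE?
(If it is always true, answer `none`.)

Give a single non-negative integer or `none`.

Answer: none

Derivation:
s_0={p,q,s}: !G(s)=True G(s)=False s=True
s_1={r}: !G(s)=True G(s)=False s=False
s_2={}: !G(s)=True G(s)=False s=False
s_3={p,q}: !G(s)=True G(s)=False s=False
s_4={p,r}: !G(s)=True G(s)=False s=False
s_5={p,q}: !G(s)=True G(s)=False s=False
s_6={p,q,r,s}: !G(s)=True G(s)=False s=True
s_7={p,q,r}: !G(s)=True G(s)=False s=False
G(!G(s)) holds globally = True
No violation — formula holds at every position.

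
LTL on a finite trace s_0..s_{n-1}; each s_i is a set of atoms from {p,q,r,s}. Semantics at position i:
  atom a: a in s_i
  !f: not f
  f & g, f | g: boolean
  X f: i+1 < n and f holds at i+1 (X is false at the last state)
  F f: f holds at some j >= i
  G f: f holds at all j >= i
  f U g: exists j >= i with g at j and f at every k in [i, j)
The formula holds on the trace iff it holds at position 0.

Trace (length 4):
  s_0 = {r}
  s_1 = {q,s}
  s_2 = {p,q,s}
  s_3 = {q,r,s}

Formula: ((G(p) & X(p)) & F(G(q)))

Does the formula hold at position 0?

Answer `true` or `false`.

s_0={r}: ((G(p) & X(p)) & F(G(q)))=False (G(p) & X(p))=False G(p)=False p=False X(p)=False F(G(q))=True G(q)=False q=False
s_1={q,s}: ((G(p) & X(p)) & F(G(q)))=False (G(p) & X(p))=False G(p)=False p=False X(p)=True F(G(q))=True G(q)=True q=True
s_2={p,q,s}: ((G(p) & X(p)) & F(G(q)))=False (G(p) & X(p))=False G(p)=False p=True X(p)=False F(G(q))=True G(q)=True q=True
s_3={q,r,s}: ((G(p) & X(p)) & F(G(q)))=False (G(p) & X(p))=False G(p)=False p=False X(p)=False F(G(q))=True G(q)=True q=True

Answer: false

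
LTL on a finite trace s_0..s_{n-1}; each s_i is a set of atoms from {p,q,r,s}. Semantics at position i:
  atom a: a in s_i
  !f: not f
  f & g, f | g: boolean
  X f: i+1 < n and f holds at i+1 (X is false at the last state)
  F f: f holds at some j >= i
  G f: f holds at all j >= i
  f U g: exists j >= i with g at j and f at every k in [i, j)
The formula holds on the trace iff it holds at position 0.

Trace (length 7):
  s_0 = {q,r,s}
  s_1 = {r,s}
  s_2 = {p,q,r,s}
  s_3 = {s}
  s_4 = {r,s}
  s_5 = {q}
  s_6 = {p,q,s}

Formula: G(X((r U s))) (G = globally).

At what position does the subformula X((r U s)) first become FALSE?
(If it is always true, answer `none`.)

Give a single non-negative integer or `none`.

Answer: 4

Derivation:
s_0={q,r,s}: X((r U s))=True (r U s)=True r=True s=True
s_1={r,s}: X((r U s))=True (r U s)=True r=True s=True
s_2={p,q,r,s}: X((r U s))=True (r U s)=True r=True s=True
s_3={s}: X((r U s))=True (r U s)=True r=False s=True
s_4={r,s}: X((r U s))=False (r U s)=True r=True s=True
s_5={q}: X((r U s))=True (r U s)=False r=False s=False
s_6={p,q,s}: X((r U s))=False (r U s)=True r=False s=True
G(X((r U s))) holds globally = False
First violation at position 4.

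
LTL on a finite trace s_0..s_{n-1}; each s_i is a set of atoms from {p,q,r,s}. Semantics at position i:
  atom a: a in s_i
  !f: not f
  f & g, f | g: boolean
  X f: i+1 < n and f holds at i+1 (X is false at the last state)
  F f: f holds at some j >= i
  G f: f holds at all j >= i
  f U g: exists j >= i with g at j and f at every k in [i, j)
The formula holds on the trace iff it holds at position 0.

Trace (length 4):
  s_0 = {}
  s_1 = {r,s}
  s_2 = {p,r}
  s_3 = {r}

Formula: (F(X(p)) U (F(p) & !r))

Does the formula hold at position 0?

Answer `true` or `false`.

Answer: true

Derivation:
s_0={}: (F(X(p)) U (F(p) & !r))=True F(X(p))=True X(p)=False p=False (F(p) & !r)=True F(p)=True !r=True r=False
s_1={r,s}: (F(X(p)) U (F(p) & !r))=False F(X(p))=True X(p)=True p=False (F(p) & !r)=False F(p)=True !r=False r=True
s_2={p,r}: (F(X(p)) U (F(p) & !r))=False F(X(p))=False X(p)=False p=True (F(p) & !r)=False F(p)=True !r=False r=True
s_3={r}: (F(X(p)) U (F(p) & !r))=False F(X(p))=False X(p)=False p=False (F(p) & !r)=False F(p)=False !r=False r=True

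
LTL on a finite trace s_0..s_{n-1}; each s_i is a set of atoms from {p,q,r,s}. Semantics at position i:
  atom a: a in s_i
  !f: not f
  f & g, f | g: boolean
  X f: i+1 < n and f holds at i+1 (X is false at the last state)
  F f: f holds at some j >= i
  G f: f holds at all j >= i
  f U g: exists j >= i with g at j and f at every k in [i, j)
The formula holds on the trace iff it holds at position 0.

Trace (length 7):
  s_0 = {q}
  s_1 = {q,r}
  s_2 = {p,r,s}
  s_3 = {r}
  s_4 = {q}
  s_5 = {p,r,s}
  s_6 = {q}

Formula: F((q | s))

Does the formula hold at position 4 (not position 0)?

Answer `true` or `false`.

Answer: true

Derivation:
s_0={q}: F((q | s))=True (q | s)=True q=True s=False
s_1={q,r}: F((q | s))=True (q | s)=True q=True s=False
s_2={p,r,s}: F((q | s))=True (q | s)=True q=False s=True
s_3={r}: F((q | s))=True (q | s)=False q=False s=False
s_4={q}: F((q | s))=True (q | s)=True q=True s=False
s_5={p,r,s}: F((q | s))=True (q | s)=True q=False s=True
s_6={q}: F((q | s))=True (q | s)=True q=True s=False
Evaluating at position 4: result = True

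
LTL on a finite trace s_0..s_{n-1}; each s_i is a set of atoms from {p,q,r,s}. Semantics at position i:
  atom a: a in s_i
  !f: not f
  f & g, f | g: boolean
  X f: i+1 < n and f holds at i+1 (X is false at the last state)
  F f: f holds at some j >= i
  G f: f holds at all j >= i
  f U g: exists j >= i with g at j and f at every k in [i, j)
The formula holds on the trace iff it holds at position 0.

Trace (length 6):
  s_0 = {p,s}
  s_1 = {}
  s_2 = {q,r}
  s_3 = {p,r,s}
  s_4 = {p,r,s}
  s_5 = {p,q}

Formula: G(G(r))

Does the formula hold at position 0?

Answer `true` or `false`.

s_0={p,s}: G(G(r))=False G(r)=False r=False
s_1={}: G(G(r))=False G(r)=False r=False
s_2={q,r}: G(G(r))=False G(r)=False r=True
s_3={p,r,s}: G(G(r))=False G(r)=False r=True
s_4={p,r,s}: G(G(r))=False G(r)=False r=True
s_5={p,q}: G(G(r))=False G(r)=False r=False

Answer: false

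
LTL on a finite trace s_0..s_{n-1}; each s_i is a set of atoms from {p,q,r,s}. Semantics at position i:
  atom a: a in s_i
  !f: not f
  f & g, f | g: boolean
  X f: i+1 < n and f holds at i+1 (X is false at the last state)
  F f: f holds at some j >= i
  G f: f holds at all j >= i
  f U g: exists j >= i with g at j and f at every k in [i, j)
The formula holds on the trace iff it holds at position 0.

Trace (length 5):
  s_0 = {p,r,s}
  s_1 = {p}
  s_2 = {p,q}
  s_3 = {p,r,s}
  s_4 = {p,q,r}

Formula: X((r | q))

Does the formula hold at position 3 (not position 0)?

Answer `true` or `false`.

Answer: true

Derivation:
s_0={p,r,s}: X((r | q))=False (r | q)=True r=True q=False
s_1={p}: X((r | q))=True (r | q)=False r=False q=False
s_2={p,q}: X((r | q))=True (r | q)=True r=False q=True
s_3={p,r,s}: X((r | q))=True (r | q)=True r=True q=False
s_4={p,q,r}: X((r | q))=False (r | q)=True r=True q=True
Evaluating at position 3: result = True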